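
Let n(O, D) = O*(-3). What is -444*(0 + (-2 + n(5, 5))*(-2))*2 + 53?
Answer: -30139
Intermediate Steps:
n(O, D) = -3*O
-444*(0 + (-2 + n(5, 5))*(-2))*2 + 53 = -444*(0 + (-2 - 3*5)*(-2))*2 + 53 = -444*(0 + (-2 - 15)*(-2))*2 + 53 = -444*(0 - 17*(-2))*2 + 53 = -444*(0 + 34)*2 + 53 = -15096*2 + 53 = -444*68 + 53 = -30192 + 53 = -30139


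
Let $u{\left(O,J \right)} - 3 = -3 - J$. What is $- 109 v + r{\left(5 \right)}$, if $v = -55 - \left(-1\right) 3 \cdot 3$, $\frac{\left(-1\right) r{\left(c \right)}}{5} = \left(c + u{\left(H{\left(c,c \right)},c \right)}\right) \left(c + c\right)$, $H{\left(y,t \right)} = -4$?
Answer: $5014$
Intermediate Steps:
$u{\left(O,J \right)} = - J$ ($u{\left(O,J \right)} = 3 - \left(3 + J\right) = - J$)
$r{\left(c \right)} = 0$ ($r{\left(c \right)} = - 5 \left(c - c\right) \left(c + c\right) = - 5 \cdot 0 \cdot 2 c = \left(-5\right) 0 = 0$)
$v = -46$ ($v = -55 - \left(-3\right) 3 = -55 - -9 = -55 + 9 = -46$)
$- 109 v + r{\left(5 \right)} = \left(-109\right) \left(-46\right) + 0 = 5014 + 0 = 5014$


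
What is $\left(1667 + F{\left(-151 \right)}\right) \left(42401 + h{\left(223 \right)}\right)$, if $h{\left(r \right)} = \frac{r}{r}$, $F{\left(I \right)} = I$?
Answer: $64281432$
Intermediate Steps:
$h{\left(r \right)} = 1$
$\left(1667 + F{\left(-151 \right)}\right) \left(42401 + h{\left(223 \right)}\right) = \left(1667 - 151\right) \left(42401 + 1\right) = 1516 \cdot 42402 = 64281432$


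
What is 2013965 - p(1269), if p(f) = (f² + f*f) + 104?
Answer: -1206861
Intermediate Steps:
p(f) = 104 + 2*f² (p(f) = (f² + f²) + 104 = 2*f² + 104 = 104 + 2*f²)
2013965 - p(1269) = 2013965 - (104 + 2*1269²) = 2013965 - (104 + 2*1610361) = 2013965 - (104 + 3220722) = 2013965 - 1*3220826 = 2013965 - 3220826 = -1206861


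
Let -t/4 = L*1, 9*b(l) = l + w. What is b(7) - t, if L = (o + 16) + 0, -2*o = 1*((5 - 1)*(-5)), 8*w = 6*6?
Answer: 1895/18 ≈ 105.28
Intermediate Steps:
w = 9/2 (w = (6*6)/8 = (⅛)*36 = 9/2 ≈ 4.5000)
b(l) = ½ + l/9 (b(l) = (l + 9/2)/9 = (9/2 + l)/9 = ½ + l/9)
o = 10 (o = -(5 - 1)*(-5)/2 = -4*(-5)/2 = -(-20)/2 = -½*(-20) = 10)
L = 26 (L = (10 + 16) + 0 = 26 + 0 = 26)
t = -104 ≈ -104.00
b(7) - t = (½ + (⅑)*7) - 1*(-104) = (½ + 7/9) + 104 = 23/18 + 104 = 1895/18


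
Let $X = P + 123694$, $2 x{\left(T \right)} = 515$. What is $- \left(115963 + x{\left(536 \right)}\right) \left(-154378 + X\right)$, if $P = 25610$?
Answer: $589702817$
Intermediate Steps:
$x{\left(T \right)} = \frac{515}{2}$ ($x{\left(T \right)} = \frac{1}{2} \cdot 515 = \frac{515}{2}$)
$X = 149304$ ($X = 25610 + 123694 = 149304$)
$- \left(115963 + x{\left(536 \right)}\right) \left(-154378 + X\right) = - \left(115963 + \frac{515}{2}\right) \left(-154378 + 149304\right) = - \frac{232441 \left(-5074\right)}{2} = \left(-1\right) \left(-589702817\right) = 589702817$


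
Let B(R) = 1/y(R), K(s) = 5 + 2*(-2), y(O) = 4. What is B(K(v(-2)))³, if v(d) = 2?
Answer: 1/64 ≈ 0.015625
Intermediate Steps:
K(s) = 1 (K(s) = 5 - 4 = 1)
B(R) = ¼ (B(R) = 1/4 = ¼)
B(K(v(-2)))³ = (¼)³ = 1/64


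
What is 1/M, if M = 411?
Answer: 1/411 ≈ 0.0024331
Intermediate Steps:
1/M = 1/411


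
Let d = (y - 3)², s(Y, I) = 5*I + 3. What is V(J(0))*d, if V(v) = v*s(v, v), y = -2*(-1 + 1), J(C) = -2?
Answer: 126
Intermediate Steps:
y = 0 (y = -2*0 = 0)
s(Y, I) = 3 + 5*I
V(v) = v*(3 + 5*v)
d = 9 (d = (0 - 3)² = (-3)² = 9)
V(J(0))*d = -2*(3 + 5*(-2))*9 = -2*(3 - 10)*9 = -2*(-7)*9 = 14*9 = 126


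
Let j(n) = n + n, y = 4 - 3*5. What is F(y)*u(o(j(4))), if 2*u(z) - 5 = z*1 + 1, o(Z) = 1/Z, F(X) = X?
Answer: -539/16 ≈ -33.688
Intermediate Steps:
y = -11 (y = 4 - 15 = -11)
j(n) = 2*n
u(z) = 3 + z/2 (u(z) = 5/2 + (z*1 + 1)/2 = 5/2 + (z + 1)/2 = 5/2 + (1 + z)/2 = 5/2 + (½ + z/2) = 3 + z/2)
F(y)*u(o(j(4))) = -11*(3 + 1/(2*((2*4)))) = -11*(3 + (½)/8) = -11*(3 + (½)*(⅛)) = -11*(3 + 1/16) = -11*49/16 = -539/16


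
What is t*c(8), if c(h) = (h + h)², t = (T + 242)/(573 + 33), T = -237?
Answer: 640/303 ≈ 2.1122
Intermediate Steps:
t = 5/606 (t = (-237 + 242)/(573 + 33) = 5/606 ≈ 0.0082508)
c(h) = 4*h² (c(h) = (2*h)² = 4*h²)
t*c(8) = 5*(4*8²)/606 = 5*(4*64)/606 = (5/606)*256 = 640/303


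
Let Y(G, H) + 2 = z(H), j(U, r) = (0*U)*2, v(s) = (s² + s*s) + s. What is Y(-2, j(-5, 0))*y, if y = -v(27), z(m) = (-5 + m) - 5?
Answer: 17820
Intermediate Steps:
v(s) = s + 2*s² (v(s) = (s² + s²) + s = 2*s² + s = s + 2*s²)
j(U, r) = 0 (j(U, r) = 0*2 = 0)
z(m) = -10 + m
y = -1485 (y = -27*(1 + 2*27) = -27*(1 + 54) = -27*55 = -1*1485 = -1485)
Y(G, H) = -12 + H (Y(G, H) = -2 + (-10 + H) = -12 + H)
Y(-2, j(-5, 0))*y = (-12 + 0)*(-1485) = -12*(-1485) = 17820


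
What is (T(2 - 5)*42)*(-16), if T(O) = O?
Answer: 2016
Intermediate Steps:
(T(2 - 5)*42)*(-16) = ((2 - 5)*42)*(-16) = -3*42*(-16) = -126*(-16) = 2016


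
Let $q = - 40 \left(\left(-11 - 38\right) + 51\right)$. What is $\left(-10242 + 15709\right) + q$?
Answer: $5387$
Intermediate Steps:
$q = -80$ ($q = - 40 \left(\left(-11 - 38\right) + 51\right) = - 40 \left(-49 + 51\right) = \left(-40\right) 2 = -80$)
$\left(-10242 + 15709\right) + q = \left(-10242 + 15709\right) - 80 = 5467 - 80 = 5387$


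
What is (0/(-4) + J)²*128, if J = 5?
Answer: 3200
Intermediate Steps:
(0/(-4) + J)²*128 = (0/(-4) + 5)²*128 = (0*(-¼) + 5)²*128 = (0 + 5)²*128 = 5²*128 = 25*128 = 3200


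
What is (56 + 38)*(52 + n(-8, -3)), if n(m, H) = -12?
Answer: 3760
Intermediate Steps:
(56 + 38)*(52 + n(-8, -3)) = (56 + 38)*(52 - 12) = 94*40 = 3760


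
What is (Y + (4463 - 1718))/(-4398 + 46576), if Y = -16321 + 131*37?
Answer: -8729/42178 ≈ -0.20696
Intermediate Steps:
Y = -11474 (Y = -16321 + 4847 = -11474)
(Y + (4463 - 1718))/(-4398 + 46576) = (-11474 + (4463 - 1718))/(-4398 + 46576) = (-11474 + 2745)/42178 = -8729*1/42178 = -8729/42178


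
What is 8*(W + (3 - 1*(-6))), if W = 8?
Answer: 136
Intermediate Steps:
8*(W + (3 - 1*(-6))) = 8*(8 + (3 - 1*(-6))) = 8*(8 + (3 + 6)) = 8*(8 + 9) = 8*17 = 136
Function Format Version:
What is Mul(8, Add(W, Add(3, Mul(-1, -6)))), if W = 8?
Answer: 136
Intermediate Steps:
Mul(8, Add(W, Add(3, Mul(-1, -6)))) = Mul(8, Add(8, Add(3, Mul(-1, -6)))) = Mul(8, Add(8, Add(3, 6))) = Mul(8, Add(8, 9)) = Mul(8, 17) = 136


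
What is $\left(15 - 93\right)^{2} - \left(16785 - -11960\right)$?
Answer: $-22661$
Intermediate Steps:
$\left(15 - 93\right)^{2} - \left(16785 - -11960\right) = \left(-78\right)^{2} - \left(16785 + 11960\right) = 6084 - 28745 = -22661$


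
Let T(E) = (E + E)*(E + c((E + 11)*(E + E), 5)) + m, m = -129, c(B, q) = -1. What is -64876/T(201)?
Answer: -64876/80271 ≈ -0.80821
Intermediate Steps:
T(E) = -129 + 2*E*(-1 + E) (T(E) = (E + E)*(E - 1) - 129 = (2*E)*(-1 + E) - 129 = 2*E*(-1 + E) - 129 = -129 + 2*E*(-1 + E))
-64876/T(201) = -64876/(-129 - 2*201 + 2*201²) = -64876/(-129 - 402 + 2*40401) = -64876/(-129 - 402 + 80802) = -64876/80271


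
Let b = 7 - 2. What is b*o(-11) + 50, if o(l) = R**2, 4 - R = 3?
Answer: 55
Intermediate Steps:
R = 1 (R = 4 - 1*3 = 4 - 3 = 1)
o(l) = 1 (o(l) = 1**2 = 1)
b = 5
b*o(-11) + 50 = 5*1 + 50 = 5 + 50 = 55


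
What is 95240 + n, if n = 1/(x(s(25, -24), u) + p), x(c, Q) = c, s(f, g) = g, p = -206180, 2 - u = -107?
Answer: 19638868959/206204 ≈ 95240.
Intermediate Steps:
u = 109 (u = 2 - 1*(-107) = 2 + 107 = 109)
n = -1/206204 (n = 1/(-24 - 206180) = 1/(-206204) = -1/206204 ≈ -4.8496e-6)
95240 + n = 95240 - 1/206204 = 19638868959/206204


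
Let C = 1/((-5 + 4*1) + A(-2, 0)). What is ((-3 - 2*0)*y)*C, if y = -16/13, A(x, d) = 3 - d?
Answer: 24/13 ≈ 1.8462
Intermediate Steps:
y = -16/13 (y = -16*1/13 = -16/13 ≈ -1.2308)
C = 1/2 (C = 1/((-5 + 4*1) + (3 - 1*0)) = 1/((-5 + 4) + (3 + 0)) = 1/(-1 + 3) = 1/2 ≈ 0.50000)
((-3 - 2*0)*y)*C = ((-3 - 2*0)*(-16/13))*(1/2) = ((-3 + 0)*(-16/13))*(1/2) = -3*(-16/13)*(1/2) = (48/13)*(1/2) = 24/13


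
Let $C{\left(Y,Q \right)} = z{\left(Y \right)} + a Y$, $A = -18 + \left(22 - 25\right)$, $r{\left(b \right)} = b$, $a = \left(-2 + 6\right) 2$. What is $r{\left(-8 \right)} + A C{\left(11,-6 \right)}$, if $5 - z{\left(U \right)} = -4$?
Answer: $-2045$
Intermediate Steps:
$a = 8$ ($a = 4 \cdot 2 = 8$)
$z{\left(U \right)} = 9$ ($z{\left(U \right)} = 5 - -4 = 5 + 4 = 9$)
$A = -21$ ($A = -18 - 3 = -21$)
$C{\left(Y,Q \right)} = 9 + 8 Y$
$r{\left(-8 \right)} + A C{\left(11,-6 \right)} = -8 - 21 \left(9 + 8 \cdot 11\right) = -8 - 21 \left(9 + 88\right) = -8 - 2037 = -2045$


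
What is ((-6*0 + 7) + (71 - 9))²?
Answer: 4761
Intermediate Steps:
((-6*0 + 7) + (71 - 9))² = ((0 + 7) + 62)² = (7 + 62)² = 69² = 4761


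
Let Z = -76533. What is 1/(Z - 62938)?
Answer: -1/139471 ≈ -7.1699e-6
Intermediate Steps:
1/(Z - 62938) = 1/(-76533 - 62938) = 1/(-139471) = -1/139471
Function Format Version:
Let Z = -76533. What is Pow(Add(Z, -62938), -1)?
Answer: Rational(-1, 139471) ≈ -7.1699e-6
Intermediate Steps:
Pow(Add(Z, -62938), -1) = Pow(Add(-76533, -62938), -1) = Pow(-139471, -1) = Rational(-1, 139471)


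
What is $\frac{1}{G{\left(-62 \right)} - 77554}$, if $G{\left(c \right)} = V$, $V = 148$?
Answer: $- \frac{1}{77406} \approx -1.2919 \cdot 10^{-5}$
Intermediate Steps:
$G{\left(c \right)} = 148$
$\frac{1}{G{\left(-62 \right)} - 77554} = \frac{1}{148 - 77554} = \frac{1}{-77406} = - \frac{1}{77406}$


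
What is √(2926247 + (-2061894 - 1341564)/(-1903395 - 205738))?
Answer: √13017247269724483097/2109133 ≈ 1710.6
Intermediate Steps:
√(2926247 + (-2061894 - 1341564)/(-1903395 - 205738)) = √(2926247 - 3403458/(-2109133)) = √(2926247 - 3403458*(-1/2109133)) = √(2926247 + 3403458/2109133) = √(6171847517309/2109133) = √13017247269724483097/2109133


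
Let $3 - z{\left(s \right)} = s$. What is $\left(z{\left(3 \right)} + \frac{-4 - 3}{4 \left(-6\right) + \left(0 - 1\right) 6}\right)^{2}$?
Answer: $\frac{49}{900} \approx 0.054444$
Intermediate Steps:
$z{\left(s \right)} = 3 - s$
$\left(z{\left(3 \right)} + \frac{-4 - 3}{4 \left(-6\right) + \left(0 - 1\right) 6}\right)^{2} = \left(\left(3 - 3\right) + \frac{-4 - 3}{4 \left(-6\right) + \left(0 - 1\right) 6}\right)^{2} = \left(\left(3 - 3\right) - \frac{7}{-24 - 6}\right)^{2} = \left(0 - \frac{7}{-24 - 6}\right)^{2} = \left(0 - \frac{7}{-30}\right)^{2} = \left(0 - - \frac{7}{30}\right)^{2} = \left(0 + \frac{7}{30}\right)^{2} = \left(\frac{7}{30}\right)^{2} = \frac{49}{900}$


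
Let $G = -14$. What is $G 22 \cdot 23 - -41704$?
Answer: $34620$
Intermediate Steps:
$G 22 \cdot 23 - -41704 = \left(-14\right) 22 \cdot 23 - -41704 = \left(-308\right) 23 + 41704 = -7084 + 41704 = 34620$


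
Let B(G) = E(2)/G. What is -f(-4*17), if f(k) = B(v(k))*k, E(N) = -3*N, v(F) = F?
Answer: 6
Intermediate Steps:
B(G) = -6/G (B(G) = (-3*2)/G = -6/G)
f(k) = -6 (f(k) = (-6/k)*k = -6)
-f(-4*17) = -1*(-6) = 6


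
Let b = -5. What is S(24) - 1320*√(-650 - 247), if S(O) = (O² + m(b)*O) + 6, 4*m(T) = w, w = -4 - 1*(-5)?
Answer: 588 - 1320*I*√897 ≈ 588.0 - 39534.0*I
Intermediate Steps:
w = 1 (w = -4 + 5 = 1)
m(T) = ¼ (m(T) = (¼)*1 = ¼)
S(O) = 6 + O² + O/4 (S(O) = (O² + O/4) + 6 = 6 + O² + O/4)
S(24) - 1320*√(-650 - 247) = (6 + 24² + (¼)*24) - 1320*√(-650 - 247) = (6 + 576 + 6) - 1320*I*√897 = 588 - 1320*I*√897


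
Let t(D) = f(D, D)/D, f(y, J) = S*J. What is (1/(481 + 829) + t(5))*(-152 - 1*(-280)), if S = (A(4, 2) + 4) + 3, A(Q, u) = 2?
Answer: 754624/655 ≈ 1152.1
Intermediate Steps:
S = 9 (S = (2 + 4) + 3 = 6 + 3 = 9)
f(y, J) = 9*J
t(D) = 9 (t(D) = (9*D)/D = 9)
(1/(481 + 829) + t(5))*(-152 - 1*(-280)) = (1/(481 + 829) + 9)*(-152 - 1*(-280)) = (1/1310 + 9)*(-152 + 280) = (1/1310 + 9)*128 = (11791/1310)*128 = 754624/655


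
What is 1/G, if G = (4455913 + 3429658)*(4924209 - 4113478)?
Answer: 1/6393076862401 ≈ 1.5642e-13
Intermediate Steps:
G = 6393076862401 (G = 7885571*810731 = 6393076862401)
1/G = 1/6393076862401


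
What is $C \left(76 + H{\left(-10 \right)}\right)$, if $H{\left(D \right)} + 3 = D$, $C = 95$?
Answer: $5985$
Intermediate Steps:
$H{\left(D \right)} = -3 + D$
$C \left(76 + H{\left(-10 \right)}\right) = 95 \left(76 - 13\right) = 95 \cdot 63 = 5985$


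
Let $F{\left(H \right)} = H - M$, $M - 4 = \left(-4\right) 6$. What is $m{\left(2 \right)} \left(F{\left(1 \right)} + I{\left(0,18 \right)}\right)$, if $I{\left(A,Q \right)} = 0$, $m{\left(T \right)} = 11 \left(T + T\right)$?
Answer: $924$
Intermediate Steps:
$m{\left(T \right)} = 22 T$ ($m{\left(T \right)} = 11 \cdot 2 T = 22 T$)
$M = -20$ ($M = 4 - 24 = -20$)
$F{\left(H \right)} = 20 + H$ ($F{\left(H \right)} = H - -20 = H + 20 = 20 + H$)
$m{\left(2 \right)} \left(F{\left(1 \right)} + I{\left(0,18 \right)}\right) = 22 \cdot 2 \left(\left(20 + 1\right) + 0\right) = 44 \left(21 + 0\right) = 44 \cdot 21 = 924$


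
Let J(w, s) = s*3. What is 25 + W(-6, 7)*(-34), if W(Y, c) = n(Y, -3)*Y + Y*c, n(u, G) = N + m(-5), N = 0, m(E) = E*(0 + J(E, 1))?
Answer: -1607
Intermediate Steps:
J(w, s) = 3*s
m(E) = 3*E (m(E) = E*(0 + 3*1) = E*(0 + 3) = E*3 = 3*E)
n(u, G) = -15 (n(u, G) = 0 + 3*(-5) = 0 - 15 = -15)
W(Y, c) = -15*Y + Y*c
25 + W(-6, 7)*(-34) = 25 - 6*(-15 + 7)*(-34) = 25 - 6*(-8)*(-34) = 25 + 48*(-34) = 25 - 1632 = -1607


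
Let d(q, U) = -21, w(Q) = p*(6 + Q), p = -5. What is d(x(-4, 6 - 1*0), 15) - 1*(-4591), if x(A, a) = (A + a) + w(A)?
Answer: 4570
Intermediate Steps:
w(Q) = -30 - 5*Q (w(Q) = -5*(6 + Q) = -30 - 5*Q)
x(A, a) = -30 + a - 4*A (x(A, a) = (A + a) + (-30 - 5*A) = -30 + a - 4*A)
d(x(-4, 6 - 1*0), 15) - 1*(-4591) = -21 - 1*(-4591) = -21 + 4591 = 4570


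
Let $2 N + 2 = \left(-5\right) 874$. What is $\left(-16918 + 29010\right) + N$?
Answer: $9906$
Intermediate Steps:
$N = -2186$ ($N = -1 + \frac{\left(-5\right) 874}{2} = -1 + \frac{1}{2} \left(-4370\right) = -1 - 2185 = -2186$)
$\left(-16918 + 29010\right) + N = \left(-16918 + 29010\right) - 2186 = 12092 - 2186 = 9906$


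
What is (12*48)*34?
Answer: 19584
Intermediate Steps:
(12*48)*34 = 576*34 = 19584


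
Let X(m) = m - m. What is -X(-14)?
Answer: 0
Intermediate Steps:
X(m) = 0
-X(-14) = -1*0 = 0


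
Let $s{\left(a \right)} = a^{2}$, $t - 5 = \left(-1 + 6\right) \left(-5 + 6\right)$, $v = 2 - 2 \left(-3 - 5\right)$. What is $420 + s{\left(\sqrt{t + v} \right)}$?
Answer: $448$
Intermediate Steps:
$v = 18$ ($v = 2 - 2 \left(-3 - 5\right) = 2 - -16 = 2 + 16 = 18$)
$t = 10$ ($t = 5 + \left(-1 + 6\right) \left(-5 + 6\right) = 5 + 5 \cdot 1 = 5 + 5 = 10$)
$420 + s{\left(\sqrt{t + v} \right)} = 420 + \left(\sqrt{10 + 18}\right)^{2} = 420 + \left(\sqrt{28}\right)^{2} = 420 + \left(2 \sqrt{7}\right)^{2} = 420 + 28 = 448$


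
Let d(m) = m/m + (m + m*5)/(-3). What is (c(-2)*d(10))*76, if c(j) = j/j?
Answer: -1444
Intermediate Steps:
d(m) = 1 - 2*m (d(m) = 1 + (m + 5*m)*(-⅓) = 1 + (6*m)*(-⅓) = 1 - 2*m)
c(j) = 1
(c(-2)*d(10))*76 = (1*(1 - 2*10))*76 = (1*(1 - 20))*76 = (1*(-19))*76 = -19*76 = -1444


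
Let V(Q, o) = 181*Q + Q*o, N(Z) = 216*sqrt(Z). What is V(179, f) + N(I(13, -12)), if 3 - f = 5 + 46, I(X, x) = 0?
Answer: 23807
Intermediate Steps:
f = -48 (f = 3 - (5 + 46) = 3 - 1*51 = 3 - 51 = -48)
V(179, f) + N(I(13, -12)) = 179*(181 - 48) + 216*sqrt(0) = 179*133 + 216*0 = 23807 + 0 = 23807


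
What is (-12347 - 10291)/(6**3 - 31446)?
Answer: 3773/5205 ≈ 0.72488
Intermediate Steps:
(-12347 - 10291)/(6**3 - 31446) = -22638/(216 - 31446) = -22638/(-31230) = -22638*(-1/31230) = 3773/5205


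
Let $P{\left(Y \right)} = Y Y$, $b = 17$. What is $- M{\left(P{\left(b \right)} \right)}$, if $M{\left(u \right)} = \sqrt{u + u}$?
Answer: $- 17 \sqrt{2} \approx -24.042$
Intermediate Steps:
$P{\left(Y \right)} = Y^{2}$
$M{\left(u \right)} = \sqrt{2} \sqrt{u}$ ($M{\left(u \right)} = \sqrt{2 u} = \sqrt{2} \sqrt{u}$)
$- M{\left(P{\left(b \right)} \right)} = - \sqrt{2} \sqrt{17^{2}} = - \sqrt{2} \sqrt{289} = - \sqrt{2} \cdot 17 = - 17 \sqrt{2}$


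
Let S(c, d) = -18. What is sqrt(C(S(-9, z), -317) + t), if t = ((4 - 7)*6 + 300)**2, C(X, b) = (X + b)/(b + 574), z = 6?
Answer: sqrt(5252394581)/257 ≈ 282.00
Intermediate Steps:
C(X, b) = (X + b)/(574 + b)
t = 79524 (t = (-3*6 + 300)**2 = (-18 + 300)**2 = 282**2 = 79524)
sqrt(C(S(-9, z), -317) + t) = sqrt((-18 - 317)/(574 - 317) + 79524) = sqrt(-335/257 + 79524) = sqrt(20437333/257) = sqrt(5252394581)/257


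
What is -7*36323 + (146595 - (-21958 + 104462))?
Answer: -190170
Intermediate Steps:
-7*36323 + (146595 - (-21958 + 104462)) = -254261 + (146595 - 1*82504) = -254261 + (146595 - 82504) = -254261 + 64091 = -190170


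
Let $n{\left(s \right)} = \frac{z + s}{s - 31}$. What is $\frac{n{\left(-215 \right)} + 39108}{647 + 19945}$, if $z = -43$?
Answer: $\frac{1603471}{844272} \approx 1.8992$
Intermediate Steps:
$n{\left(s \right)} = \frac{-43 + s}{-31 + s}$ ($n{\left(s \right)} = \frac{-43 + s}{s - 31} = \frac{-43 + s}{-31 + s}$)
$\frac{n{\left(-215 \right)} + 39108}{647 + 19945} = \frac{\frac{-43 - 215}{-31 - 215} + 39108}{647 + 19945} = \frac{\frac{1}{-246} \left(-258\right) + 39108}{20592} = \left(\left(- \frac{1}{246}\right) \left(-258\right) + 39108\right) \frac{1}{20592} = \left(\frac{43}{41} + 39108\right) \frac{1}{20592} = \frac{1603471}{41} \cdot \frac{1}{20592} = \frac{1603471}{844272}$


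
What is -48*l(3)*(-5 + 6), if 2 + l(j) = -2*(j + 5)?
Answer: 864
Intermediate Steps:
l(j) = -12 - 2*j (l(j) = -2 - 2*(j + 5) = -2 - 2*(5 + j) = -2 + (-10 - 2*j) = -12 - 2*j)
-48*l(3)*(-5 + 6) = -48*(-12 - 2*3)*(-5 + 6) = -48*(-12 - 6) = -(-864) = -48*(-18) = 864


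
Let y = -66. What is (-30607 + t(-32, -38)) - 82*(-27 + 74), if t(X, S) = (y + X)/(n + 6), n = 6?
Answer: -206815/6 ≈ -34469.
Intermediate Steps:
t(X, S) = -11/2 + X/12 (t(X, S) = (-66 + X)/(6 + 6) = (-66 + X)/12 = (-66 + X)*(1/12) = -11/2 + X/12)
(-30607 + t(-32, -38)) - 82*(-27 + 74) = (-30607 + (-11/2 + (1/12)*(-32))) - 82*(-27 + 74) = (-30607 + (-11/2 - 8/3)) - 82*47 = (-30607 - 49/6) - 3854 = -183691/6 - 3854 = -206815/6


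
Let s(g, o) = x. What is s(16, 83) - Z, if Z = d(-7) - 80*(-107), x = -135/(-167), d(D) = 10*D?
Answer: -1417695/167 ≈ -8489.2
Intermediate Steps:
x = 135/167 (x = -135*(-1/167) = 135/167 ≈ 0.80838)
s(g, o) = 135/167
Z = 8490 (Z = 10*(-7) - 80*(-107) = -70 + 8560 = 8490)
s(16, 83) - Z = 135/167 - 1*8490 = 135/167 - 8490 = -1417695/167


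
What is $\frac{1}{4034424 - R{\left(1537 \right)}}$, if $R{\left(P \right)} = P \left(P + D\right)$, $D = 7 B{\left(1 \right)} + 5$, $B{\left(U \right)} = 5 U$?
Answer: $\frac{1}{1610575} \approx 6.209 \cdot 10^{-7}$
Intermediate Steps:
$D = 40$ ($D = 7 \cdot 5 \cdot 1 + 5 = 7 \cdot 5 + 5 = 35 + 5 = 40$)
$R{\left(P \right)} = P \left(40 + P\right)$ ($R{\left(P \right)} = P \left(P + 40\right) = P \left(40 + P\right)$)
$\frac{1}{4034424 - R{\left(1537 \right)}} = \frac{1}{4034424 - 1537 \left(40 + 1537\right)} = \frac{1}{4034424 - 1537 \cdot 1577} = \frac{1}{4034424 - 2423849} = \frac{1}{1610575}$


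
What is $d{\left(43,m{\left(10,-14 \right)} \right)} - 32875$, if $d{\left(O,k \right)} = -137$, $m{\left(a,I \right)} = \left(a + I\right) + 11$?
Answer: $-33012$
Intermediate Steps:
$m{\left(a,I \right)} = 11 + I + a$ ($m{\left(a,I \right)} = \left(I + a\right) + 11 = 11 + I + a$)
$d{\left(43,m{\left(10,-14 \right)} \right)} - 32875 = -137 - 32875 = -33012$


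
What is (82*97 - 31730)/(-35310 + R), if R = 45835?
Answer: -23776/10525 ≈ -2.2590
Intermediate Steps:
(82*97 - 31730)/(-35310 + R) = (82*97 - 31730)/(-35310 + 45835) = (7954 - 31730)/10525 = -23776*1/10525 = -23776/10525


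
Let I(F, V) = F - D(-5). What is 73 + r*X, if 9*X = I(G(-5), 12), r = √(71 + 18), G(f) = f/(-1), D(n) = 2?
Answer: 73 + √89/3 ≈ 76.145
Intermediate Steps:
G(f) = -f (G(f) = f*(-1) = -f)
r = √89 ≈ 9.4340
I(F, V) = -2 + F (I(F, V) = F - 1*2 = F - 2 = -2 + F)
X = ⅓ (X = (-2 - 1*(-5))/9 = (-2 + 5)/9 = (⅑)*3 = ⅓ ≈ 0.33333)
73 + r*X = 73 + √89*(⅓) = 73 + √89/3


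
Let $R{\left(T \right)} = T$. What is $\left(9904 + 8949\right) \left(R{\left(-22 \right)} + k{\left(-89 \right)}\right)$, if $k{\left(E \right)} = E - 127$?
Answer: $-4487014$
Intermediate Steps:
$k{\left(E \right)} = -127 + E$
$\left(9904 + 8949\right) \left(R{\left(-22 \right)} + k{\left(-89 \right)}\right) = \left(9904 + 8949\right) \left(-22 - 216\right) = 18853 \left(-22 - 216\right) = 18853 \left(-238\right) = -4487014$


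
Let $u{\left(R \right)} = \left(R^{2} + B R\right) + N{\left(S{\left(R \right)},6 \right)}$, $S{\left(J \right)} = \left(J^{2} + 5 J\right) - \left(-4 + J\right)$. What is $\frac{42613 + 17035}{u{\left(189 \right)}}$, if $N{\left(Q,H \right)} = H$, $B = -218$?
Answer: $- \frac{59648}{5475} \approx -10.895$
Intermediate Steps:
$S{\left(J \right)} = 4 + J^{2} + 4 J$
$u{\left(R \right)} = 6 + R^{2} - 218 R$ ($u{\left(R \right)} = \left(R^{2} - 218 R\right) + 6 = 6 + R^{2} - 218 R$)
$\frac{42613 + 17035}{u{\left(189 \right)}} = \frac{42613 + 17035}{6 + 189^{2} - 41202} = \frac{59648}{6 + 35721 - 41202} = \frac{59648}{-5475} = 59648 \left(- \frac{1}{5475}\right) = - \frac{59648}{5475}$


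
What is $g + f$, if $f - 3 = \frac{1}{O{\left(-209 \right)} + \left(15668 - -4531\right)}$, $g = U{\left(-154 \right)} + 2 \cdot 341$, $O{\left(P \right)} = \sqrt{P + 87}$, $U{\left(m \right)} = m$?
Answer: $\frac{216647873112}{407999723} - \frac{i \sqrt{122}}{407999723} \approx 531.0 - 2.7072 \cdot 10^{-8} i$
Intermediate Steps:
$O{\left(P \right)} = \sqrt{87 + P}$
$g = 528$ ($g = -154 + 2 \cdot 341 = -154 + 682 = 528$)
$f = 3 + \frac{1}{20199 + i \sqrt{122}}$ ($f = 3 + \frac{1}{\sqrt{87 - 209} + \left(15668 - -4531\right)} = 3 + \frac{1}{\sqrt{-122} + \left(15668 + 4531\right)} = 3 + \frac{1}{i \sqrt{122} + 20199} = 3 + \frac{1}{20199 + i \sqrt{122}} \approx 3.0 - 2.7072 \cdot 10^{-8} i$)
$g + f = 528 + \left(\frac{1224019368}{407999723} - \frac{i \sqrt{122}}{407999723}\right) = \frac{216647873112}{407999723} - \frac{i \sqrt{122}}{407999723}$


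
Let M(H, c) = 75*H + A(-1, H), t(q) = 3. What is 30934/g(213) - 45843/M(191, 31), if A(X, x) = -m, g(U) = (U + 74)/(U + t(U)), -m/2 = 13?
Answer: 95876551203/4118737 ≈ 23278.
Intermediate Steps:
m = -26 (m = -2*13 = -26)
g(U) = (74 + U)/(3 + U) (g(U) = (U + 74)/(U + 3) = (74 + U)/(3 + U))
A(X, x) = 26 (A(X, x) = -1*(-26) = 26)
M(H, c) = 26 + 75*H (M(H, c) = 75*H + 26 = 26 + 75*H)
30934/g(213) - 45843/M(191, 31) = 30934/(((74 + 213)/(3 + 213))) - 45843/(26 + 75*191) = 30934/((287/216)) - 45843/(26 + 14325) = 30934/(((1/216)*287)) - 45843/14351 = 30934/(287/216) - 45843*1/14351 = 30934*(216/287) - 45843/14351 = 6681744/287 - 45843/14351 = 95876551203/4118737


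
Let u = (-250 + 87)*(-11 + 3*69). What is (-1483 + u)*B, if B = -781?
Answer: 26109611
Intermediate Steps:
u = -31948 (u = -163*(-11 + 207) = -163*196 = -31948)
(-1483 + u)*B = (-1483 - 31948)*(-781) = -33431*(-781) = 26109611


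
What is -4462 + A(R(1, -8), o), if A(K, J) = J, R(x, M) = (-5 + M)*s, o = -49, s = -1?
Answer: -4511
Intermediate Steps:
R(x, M) = 5 - M (R(x, M) = (-5 + M)*(-1) = 5 - M)
-4462 + A(R(1, -8), o) = -4462 - 49 = -4511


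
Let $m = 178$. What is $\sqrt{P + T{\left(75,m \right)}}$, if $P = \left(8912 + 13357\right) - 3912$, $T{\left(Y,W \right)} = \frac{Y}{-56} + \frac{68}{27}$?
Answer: $\frac{\sqrt{1165817814}}{252} \approx 135.49$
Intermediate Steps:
$T{\left(Y,W \right)} = \frac{68}{27} - \frac{Y}{56}$ ($T{\left(Y,W \right)} = Y \left(- \frac{1}{56}\right) + 68 \cdot \frac{1}{27} = - \frac{Y}{56} + \frac{68}{27} = \frac{68}{27} - \frac{Y}{56}$)
$P = 18357$ ($P = 22269 - 3912 = 18357$)
$\sqrt{P + T{\left(75,m \right)}} = \sqrt{18357 + \left(\frac{68}{27} - \frac{75}{56}\right)} = \sqrt{18357 + \frac{1783}{1512}} = \sqrt{\frac{27757567}{1512}} = \frac{\sqrt{1165817814}}{252}$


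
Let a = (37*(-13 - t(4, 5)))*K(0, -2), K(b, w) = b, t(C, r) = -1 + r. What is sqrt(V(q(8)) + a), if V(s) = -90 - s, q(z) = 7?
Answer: I*sqrt(97) ≈ 9.8489*I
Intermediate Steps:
a = 0 (a = (37*(-13 - (-1 + 5)))*0 = (37*(-13 - 1*4))*0 = (37*(-13 - 4))*0 = (37*(-17))*0 = -629*0 = 0)
sqrt(V(q(8)) + a) = sqrt((-90 - 1*7) + 0) = sqrt((-90 - 7) + 0) = sqrt(-97 + 0) = sqrt(-97) = I*sqrt(97)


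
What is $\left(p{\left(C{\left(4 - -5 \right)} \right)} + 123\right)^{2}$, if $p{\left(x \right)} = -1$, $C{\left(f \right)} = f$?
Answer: $14884$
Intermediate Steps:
$\left(p{\left(C{\left(4 - -5 \right)} \right)} + 123\right)^{2} = \left(-1 + 123\right)^{2} = 122^{2} = 14884$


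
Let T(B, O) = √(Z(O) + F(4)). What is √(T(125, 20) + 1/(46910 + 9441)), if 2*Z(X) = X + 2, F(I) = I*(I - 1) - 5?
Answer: √(56351 + 9526305603*√2)/56351 ≈ 2.0598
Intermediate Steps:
F(I) = -5 + I*(-1 + I) (F(I) = I*(-1 + I) - 5 = -5 + I*(-1 + I))
Z(X) = 1 + X/2 (Z(X) = (X + 2)/2 = (2 + X)/2 = 1 + X/2)
T(B, O) = √(8 + O/2) (T(B, O) = √((1 + O/2) + (-5 + 4² - 1*4)) = √((1 + O/2) + (-5 + 16 - 4)) = √((1 + O/2) + 7) = √(8 + O/2))
√(T(125, 20) + 1/(46910 + 9441)) = √(√(32 + 2*20)/2 + 1/(46910 + 9441)) = √(√(32 + 40)/2 + 1/56351) = √(√72/2 + 1/56351) = √((6*√2)/2 + 1/56351) = √(3*√2 + 1/56351) = √(1/56351 + 3*√2)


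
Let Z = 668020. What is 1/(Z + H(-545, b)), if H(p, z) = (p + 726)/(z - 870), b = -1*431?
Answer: 1301/869093839 ≈ 1.4970e-6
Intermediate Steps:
b = -431
H(p, z) = (726 + p)/(-870 + z)
1/(Z + H(-545, b)) = 1/(668020 + (726 - 545)/(-870 - 431)) = 1/(668020 + 181/(-1301)) = 1/(668020 - 1/1301*181) = 1/(668020 - 181/1301) = 1/(869093839/1301) = 1301/869093839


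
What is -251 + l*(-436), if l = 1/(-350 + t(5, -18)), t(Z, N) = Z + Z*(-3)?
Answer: -22481/90 ≈ -249.79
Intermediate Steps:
t(Z, N) = -2*Z (t(Z, N) = Z - 3*Z = -2*Z)
l = -1/360 (l = 1/(-350 - 2*5) = 1/(-350 - 10) = 1/(-360) = -1/360 ≈ -0.0027778)
-251 + l*(-436) = -251 - 1/360*(-436) = -251 + 109/90 = -22481/90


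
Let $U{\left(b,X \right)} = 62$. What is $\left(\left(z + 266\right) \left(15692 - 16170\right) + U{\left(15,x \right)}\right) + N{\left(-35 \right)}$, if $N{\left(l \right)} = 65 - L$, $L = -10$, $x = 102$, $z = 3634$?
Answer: $-1864063$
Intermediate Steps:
$N{\left(l \right)} = 75$ ($N{\left(l \right)} = 65 - -10 = 65 + 10 = 75$)
$\left(\left(z + 266\right) \left(15692 - 16170\right) + U{\left(15,x \right)}\right) + N{\left(-35 \right)} = \left(\left(3634 + 266\right) \left(15692 - 16170\right) + 62\right) + 75 = \left(3900 \left(-478\right) + 62\right) + 75 = \left(-1864200 + 62\right) + 75 = -1864138 + 75 = -1864063$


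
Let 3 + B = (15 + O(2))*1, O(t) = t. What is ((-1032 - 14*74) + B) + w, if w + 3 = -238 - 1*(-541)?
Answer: -1754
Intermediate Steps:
w = 300 (w = -3 + (-238 - 1*(-541)) = -3 + (-238 + 541) = -3 + 303 = 300)
B = 14 (B = -3 + (15 + 2)*1 = -3 + 17*1 = -3 + 17 = 14)
((-1032 - 14*74) + B) + w = ((-1032 - 14*74) + 14) + 300 = ((-1032 - 1036) + 14) + 300 = (-2068 + 14) + 300 = -2054 + 300 = -1754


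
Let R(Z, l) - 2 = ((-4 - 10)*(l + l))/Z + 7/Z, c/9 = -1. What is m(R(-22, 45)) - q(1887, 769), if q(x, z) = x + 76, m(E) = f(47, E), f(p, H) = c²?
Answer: -1882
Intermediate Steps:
c = -9 (c = 9*(-1) = -9)
R(Z, l) = 2 + 7/Z - 28*l/Z (R(Z, l) = 2 + (((-4 - 10)*(l + l))/Z + 7/Z) = 2 + ((-28*l)/Z + 7/Z) = 2 + (-28*l/Z + 7/Z) = 2 + (7/Z - 28*l/Z) = 2 + 7/Z - 28*l/Z)
f(p, H) = 81 (f(p, H) = (-9)² = 81)
m(E) = 81
q(x, z) = 76 + x
m(R(-22, 45)) - q(1887, 769) = 81 - (76 + 1887) = 81 - 1*1963 = 81 - 1963 = -1882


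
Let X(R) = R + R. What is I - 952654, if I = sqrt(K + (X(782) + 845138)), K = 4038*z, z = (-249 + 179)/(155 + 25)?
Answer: -952654 + sqrt(7606185)/3 ≈ -9.5174e+5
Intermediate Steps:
X(R) = 2*R
z = -7/18 (z = -70/180 = -70*1/180 = -7/18 ≈ -0.38889)
K = -4711/3 (K = 4038*(-7/18) = -4711/3 ≈ -1570.3)
I = sqrt(7606185)/3 (I = sqrt(-4711/3 + (2*782 + 845138)) = sqrt(-4711/3 + (1564 + 845138)) = sqrt(-4711/3 + 846702) = sqrt(2535395/3) = sqrt(7606185)/3 ≈ 919.31)
I - 952654 = sqrt(7606185)/3 - 952654 = -952654 + sqrt(7606185)/3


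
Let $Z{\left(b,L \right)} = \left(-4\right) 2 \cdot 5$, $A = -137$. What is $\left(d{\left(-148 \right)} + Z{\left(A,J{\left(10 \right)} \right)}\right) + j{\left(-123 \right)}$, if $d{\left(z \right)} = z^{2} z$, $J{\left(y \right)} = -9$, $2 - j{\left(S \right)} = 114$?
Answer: $-3241944$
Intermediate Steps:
$j{\left(S \right)} = -112$ ($j{\left(S \right)} = 2 - 114 = -112$)
$Z{\left(b,L \right)} = -40$ ($Z{\left(b,L \right)} = \left(-8\right) 5 = -40$)
$d{\left(z \right)} = z^{3}$
$\left(d{\left(-148 \right)} + Z{\left(A,J{\left(10 \right)} \right)}\right) + j{\left(-123 \right)} = \left(\left(-148\right)^{3} - 40\right) - 112 = \left(-3241792 - 40\right) - 112 = -3241832 - 112 = -3241944$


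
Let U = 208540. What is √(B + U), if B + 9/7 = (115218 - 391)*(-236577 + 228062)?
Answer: 2*I*√11974906237/7 ≈ 31266.0*I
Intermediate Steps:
B = -6844263344/7 (B = -9/7 + (115218 - 391)*(-236577 + 228062) = -9/7 + 114827*(-8515) = -9/7 - 977751905 = -6844263344/7 ≈ -9.7775e+8)
√(B + U) = √(-6844263344/7 + 208540) = √(-6842803564/7) = 2*I*√11974906237/7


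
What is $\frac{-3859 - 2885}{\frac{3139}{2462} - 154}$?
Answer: $\frac{16603728}{376009} \approx 44.158$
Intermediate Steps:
$\frac{-3859 - 2885}{\frac{3139}{2462} - 154} = - \frac{6744}{3139 \cdot \frac{1}{2462} - 154} = - \frac{6744}{\frac{3139}{2462} - 154} = - \frac{6744}{- \frac{376009}{2462}} = \left(-6744\right) \left(- \frac{2462}{376009}\right) = \frac{16603728}{376009}$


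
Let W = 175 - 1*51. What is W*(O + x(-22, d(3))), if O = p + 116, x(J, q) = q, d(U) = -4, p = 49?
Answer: 19964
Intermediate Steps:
W = 124 (W = 175 - 51 = 124)
O = 165 (O = 49 + 116 = 165)
W*(O + x(-22, d(3))) = 124*(165 - 4) = 124*161 = 19964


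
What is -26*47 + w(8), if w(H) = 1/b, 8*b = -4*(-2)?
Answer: -1221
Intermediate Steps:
b = 1 (b = (-4*(-2))/8 = (⅛)*8 = 1)
w(H) = 1 (w(H) = 1/1 = 1)
-26*47 + w(8) = -26*47 + 1 = -1222 + 1 = -1221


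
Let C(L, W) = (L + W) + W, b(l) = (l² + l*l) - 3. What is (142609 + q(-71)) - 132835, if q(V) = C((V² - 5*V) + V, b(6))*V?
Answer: -378099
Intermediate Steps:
b(l) = -3 + 2*l² (b(l) = (l² + l²) - 3 = 2*l² - 3 = -3 + 2*l²)
C(L, W) = L + 2*W
q(V) = V*(138 + V² - 4*V) (q(V) = (((V² - 5*V) + V) + 2*(-3 + 2*6²))*V = ((V² - 4*V) + 2*(-3 + 2*36))*V = ((V² - 4*V) + 2*(-3 + 72))*V = ((V² - 4*V) + 2*69)*V = ((V² - 4*V) + 138)*V = (138 + V² - 4*V)*V = V*(138 + V² - 4*V))
(142609 + q(-71)) - 132835 = (142609 - 71*(138 - 71*(-4 - 71))) - 132835 = (142609 - 71*(138 - 71*(-75))) - 132835 = (142609 - 71*(138 + 5325)) - 132835 = (142609 - 71*5463) - 132835 = (142609 - 387873) - 132835 = -245264 - 132835 = -378099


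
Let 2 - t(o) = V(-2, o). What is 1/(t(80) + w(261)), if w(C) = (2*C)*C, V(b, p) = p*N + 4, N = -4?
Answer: 1/136560 ≈ 7.3228e-6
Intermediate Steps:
V(b, p) = 4 - 4*p (V(b, p) = p*(-4) + 4 = -4*p + 4 = 4 - 4*p)
t(o) = -2 + 4*o (t(o) = 2 - (4 - 4*o) = 2 + (-4 + 4*o) = -2 + 4*o)
w(C) = 2*C²
1/(t(80) + w(261)) = 1/((-2 + 4*80) + 2*261²) = 1/((-2 + 320) + 2*68121) = 1/(318 + 136242) = 1/136560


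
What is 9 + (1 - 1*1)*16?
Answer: 9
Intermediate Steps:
9 + (1 - 1*1)*16 = 9 + (1 - 1)*16 = 9 + 0*16 = 9 + 0 = 9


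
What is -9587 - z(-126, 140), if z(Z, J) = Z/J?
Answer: -95861/10 ≈ -9586.1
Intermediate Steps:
-9587 - z(-126, 140) = -9587 - (-126)/140 = -9587 - 1*(-9/10) = -9587 + 9/10 = -95861/10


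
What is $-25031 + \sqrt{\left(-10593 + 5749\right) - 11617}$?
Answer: $-25031 + 3 i \sqrt{1829} \approx -25031.0 + 128.3 i$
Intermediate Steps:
$-25031 + \sqrt{\left(-10593 + 5749\right) - 11617} = -25031 + \sqrt{-4844 - 11617} = -25031 + \sqrt{-16461} = -25031 + 3 i \sqrt{1829}$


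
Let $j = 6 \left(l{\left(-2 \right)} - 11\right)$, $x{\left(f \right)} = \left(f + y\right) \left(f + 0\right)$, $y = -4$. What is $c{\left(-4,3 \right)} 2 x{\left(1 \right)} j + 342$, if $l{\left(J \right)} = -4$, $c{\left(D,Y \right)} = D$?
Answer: $-1818$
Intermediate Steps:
$x{\left(f \right)} = f \left(-4 + f\right)$ ($x{\left(f \right)} = \left(f - 4\right) \left(f + 0\right) = \left(-4 + f\right) f = f \left(-4 + f\right)$)
$j = -90$ ($j = 6 \left(-4 - 11\right) = 6 \left(-15\right) = -90$)
$c{\left(-4,3 \right)} 2 x{\left(1 \right)} j + 342 = \left(-4\right) 2 \cdot 1 \left(-4 + 1\right) \left(-90\right) + 342 = - 8 \cdot 1 \left(-3\right) \left(-90\right) + 342 = \left(-8\right) \left(-3\right) \left(-90\right) + 342 = 24 \left(-90\right) + 342 = -2160 + 342 = -1818$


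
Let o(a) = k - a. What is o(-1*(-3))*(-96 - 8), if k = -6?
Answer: 936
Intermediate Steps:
o(a) = -6 - a
o(-1*(-3))*(-96 - 8) = (-6 - (-1)*(-3))*(-96 - 8) = (-6 - 1*3)*(-104) = (-6 - 3)*(-104) = -9*(-104) = 936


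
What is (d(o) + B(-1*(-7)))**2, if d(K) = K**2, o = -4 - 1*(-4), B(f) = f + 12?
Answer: 361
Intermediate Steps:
B(f) = 12 + f
o = 0 (o = -4 + 4 = 0)
(d(o) + B(-1*(-7)))**2 = (0**2 + (12 - 1*(-7)))**2 = (0 + (12 + 7))**2 = (0 + 19)**2 = 19**2 = 361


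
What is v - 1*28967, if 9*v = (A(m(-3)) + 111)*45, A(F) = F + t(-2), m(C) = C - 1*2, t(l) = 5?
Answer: -28412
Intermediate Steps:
m(C) = -2 + C (m(C) = C - 2 = -2 + C)
A(F) = 5 + F (A(F) = F + 5 = 5 + F)
v = 555 (v = (((5 + (-2 - 3)) + 111)*45)/9 = (((5 - 5) + 111)*45)/9 = ((0 + 111)*45)/9 = (111*45)/9 = (⅑)*4995 = 555)
v - 1*28967 = 555 - 1*28967 = 555 - 28967 = -28412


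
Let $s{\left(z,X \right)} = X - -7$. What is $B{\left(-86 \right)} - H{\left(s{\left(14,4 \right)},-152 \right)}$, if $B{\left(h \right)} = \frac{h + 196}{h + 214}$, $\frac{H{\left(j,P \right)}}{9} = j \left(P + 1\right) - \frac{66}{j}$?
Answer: $\frac{960247}{64} \approx 15004.0$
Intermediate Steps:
$s{\left(z,X \right)} = 7 + X$ ($s{\left(z,X \right)} = X + 7 = 7 + X$)
$H{\left(j,P \right)} = - \frac{594}{j} + 9 j \left(1 + P\right)$ ($H{\left(j,P \right)} = 9 \left(j \left(P + 1\right) - \frac{66}{j}\right) = 9 \left(j \left(1 + P\right) - \frac{66}{j}\right) = 9 \left(- \frac{66}{j} + j \left(1 + P\right)\right) = - \frac{594}{j} + 9 j \left(1 + P\right)$)
$B{\left(h \right)} = \frac{196 + h}{214 + h}$
$B{\left(-86 \right)} - H{\left(s{\left(14,4 \right)},-152 \right)} = \frac{196 - 86}{214 - 86} - \frac{9 \left(-66 + \left(7 + 4\right)^{2} \left(1 - 152\right)\right)}{7 + 4} = \frac{1}{128} \cdot 110 - \frac{9 \left(-66 + 11^{2} \left(-151\right)\right)}{11} = \frac{1}{128} \cdot 110 - 9 \cdot \frac{1}{11} \left(-66 + 121 \left(-151\right)\right) = \frac{55}{64} - 9 \cdot \frac{1}{11} \left(-66 - 18271\right) = \frac{55}{64} - 9 \cdot \frac{1}{11} \left(-18337\right) = \frac{55}{64} - -15003 = \frac{55}{64} + 15003 = \frac{960247}{64}$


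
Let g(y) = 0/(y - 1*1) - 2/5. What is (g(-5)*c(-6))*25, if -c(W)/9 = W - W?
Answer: 0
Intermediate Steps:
g(y) = -2/5 (g(y) = 0/(y - 1) - 2*1/5 = 0/(-1 + y) - 2/5 = 0 - 2/5 = -2/5)
c(W) = 0 (c(W) = -9*(W - W) = -9*0 = 0)
(g(-5)*c(-6))*25 = -2/5*0*25 = 0*25 = 0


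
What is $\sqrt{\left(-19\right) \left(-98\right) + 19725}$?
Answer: $\sqrt{21587} \approx 146.93$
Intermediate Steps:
$\sqrt{\left(-19\right) \left(-98\right) + 19725} = \sqrt{1862 + 19725} = \sqrt{21587}$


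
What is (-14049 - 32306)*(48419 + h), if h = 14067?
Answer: -2896538530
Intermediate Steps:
(-14049 - 32306)*(48419 + h) = (-14049 - 32306)*(48419 + 14067) = -46355*62486 = -2896538530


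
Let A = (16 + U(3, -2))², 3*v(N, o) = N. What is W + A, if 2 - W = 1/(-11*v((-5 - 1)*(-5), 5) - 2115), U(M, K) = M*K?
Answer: 226951/2225 ≈ 102.00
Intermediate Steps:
U(M, K) = K*M
v(N, o) = N/3
W = 4451/2225 (W = 2 - 1/(-11*(-5 - 1)*(-5)/3 - 2115) = 2 - 1/(-11*(-6*(-5))/3 - 2115) = 2 - 1/(-11*30/3 - 2115) = 2 - 1/(-11*10 - 2115) = 2 - 1/(-110 - 2115) = 2 - 1/(-2225) = 2 - 1*(-1/2225) = 2 + 1/2225 = 4451/2225 ≈ 2.0005)
A = 100 (A = (16 - 2*3)² = (16 - 6)² = 10² = 100)
W + A = 4451/2225 + 100 = 226951/2225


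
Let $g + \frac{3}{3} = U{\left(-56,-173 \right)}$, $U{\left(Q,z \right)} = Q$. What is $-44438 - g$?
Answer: $-44381$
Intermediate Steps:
$g = -57$ ($g = -1 - 56 = -57$)
$-44438 - g = -44438 - -57 = -44438 + 57 = -44381$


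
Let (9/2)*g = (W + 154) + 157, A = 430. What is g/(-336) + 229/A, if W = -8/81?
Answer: 8608699/26331480 ≈ 0.32694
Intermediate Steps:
W = -8/81 (W = -8*1/81 = -8/81 ≈ -0.098765)
g = 50366/729 (g = 2*((-8/81 + 154) + 157)/9 = 2*(12466/81 + 157)/9 = (2/9)*(25183/81) = 50366/729 ≈ 69.089)
g/(-336) + 229/A = (50366/729)/(-336) + 229/430 = (50366/729)*(-1/336) + 229*(1/430) = -25183/122472 + 229/430 = 8608699/26331480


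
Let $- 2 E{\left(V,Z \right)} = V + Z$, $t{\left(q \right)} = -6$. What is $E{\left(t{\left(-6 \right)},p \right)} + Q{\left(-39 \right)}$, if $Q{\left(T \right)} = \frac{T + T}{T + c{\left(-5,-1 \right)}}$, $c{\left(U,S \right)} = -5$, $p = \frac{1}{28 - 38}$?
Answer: $\frac{1061}{220} \approx 4.8227$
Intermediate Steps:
$p = - \frac{1}{10}$ ($p = \frac{1}{-10} = - \frac{1}{10} \approx -0.1$)
$Q{\left(T \right)} = \frac{2 T}{-5 + T}$ ($Q{\left(T \right)} = \frac{T + T}{T - 5} = \frac{2 T}{-5 + T}$)
$E{\left(V,Z \right)} = - \frac{V}{2} - \frac{Z}{2}$ ($E{\left(V,Z \right)} = - \frac{V + Z}{2} = - \frac{V}{2} - \frac{Z}{2}$)
$E{\left(t{\left(-6 \right)},p \right)} + Q{\left(-39 \right)} = \left(\left(- \frac{1}{2}\right) \left(-6\right) - - \frac{1}{20}\right) + 2 \left(-39\right) \frac{1}{-5 - 39} = \left(3 + \frac{1}{20}\right) + 2 \left(-39\right) \frac{1}{-44} = \frac{61}{20} + 2 \left(-39\right) \left(- \frac{1}{44}\right) = \frac{61}{20} + \frac{39}{22} = \frac{1061}{220}$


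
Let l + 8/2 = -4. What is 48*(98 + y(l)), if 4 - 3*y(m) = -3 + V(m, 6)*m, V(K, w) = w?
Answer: 5584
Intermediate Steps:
l = -8 (l = -4 - 4 = -8)
y(m) = 7/3 - 2*m (y(m) = 4/3 - (-3 + 6*m)/3 = 4/3 + (1 - 2*m) = 7/3 - 2*m)
48*(98 + y(l)) = 48*(98 + (7/3 - 2*(-8))) = 48*(98 + (7/3 + 16)) = 48*(98 + 55/3) = 48*(349/3) = 5584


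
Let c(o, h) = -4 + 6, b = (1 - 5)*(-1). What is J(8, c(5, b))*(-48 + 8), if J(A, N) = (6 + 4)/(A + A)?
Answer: -25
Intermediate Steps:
b = 4 (b = -4*(-1) = 4)
c(o, h) = 2
J(A, N) = 5/A (J(A, N) = 10/((2*A)) = 10*(1/(2*A)) = 5/A)
J(8, c(5, b))*(-48 + 8) = (5/8)*(-48 + 8) = (5*(⅛))*(-40) = (5/8)*(-40) = -25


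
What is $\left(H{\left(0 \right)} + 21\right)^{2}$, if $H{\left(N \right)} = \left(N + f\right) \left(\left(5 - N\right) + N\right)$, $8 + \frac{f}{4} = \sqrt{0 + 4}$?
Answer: $9801$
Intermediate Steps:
$f = -24$ ($f = -32 + 4 \sqrt{0 + 4} = -32 + 4 \sqrt{4} = -32 + 4 \cdot 2 = -32 + 8 = -24$)
$H{\left(N \right)} = -120 + 5 N$ ($H{\left(N \right)} = \left(N - 24\right) \left(\left(5 - N\right) + N\right) = \left(-24 + N\right) 5 = -120 + 5 N$)
$\left(H{\left(0 \right)} + 21\right)^{2} = \left(\left(-120 + 5 \cdot 0\right) + 21\right)^{2} = \left(\left(-120 + 0\right) + 21\right)^{2} = \left(-120 + 21\right)^{2} = \left(-99\right)^{2} = 9801$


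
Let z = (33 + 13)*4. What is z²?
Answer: 33856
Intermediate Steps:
z = 184 (z = 46*4 = 184)
z² = 184² = 33856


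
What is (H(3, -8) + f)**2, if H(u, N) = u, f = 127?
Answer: 16900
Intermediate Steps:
(H(3, -8) + f)**2 = (3 + 127)**2 = 130**2 = 16900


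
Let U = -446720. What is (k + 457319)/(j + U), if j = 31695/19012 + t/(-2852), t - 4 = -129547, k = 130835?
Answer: -3986377241812/3027449829953 ≈ -1.3167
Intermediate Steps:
t = -129543 (t = 4 - 129547 = -129543)
j = 319158207/6777778 (j = 31695/19012 - 129543/(-2852) = 31695*(1/19012) - 129543*(-1/2852) = 31695/19012 + 129543/2852 = 319158207/6777778 ≈ 47.089)
(k + 457319)/(j + U) = (130835 + 457319)/(319158207/6777778 - 446720) = 588154/(-3027449829953/6777778) = 588154*(-6777778/3027449829953) = -3986377241812/3027449829953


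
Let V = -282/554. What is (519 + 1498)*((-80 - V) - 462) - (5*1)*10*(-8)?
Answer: -302425081/277 ≈ -1.0918e+6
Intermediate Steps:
V = -141/277 (V = -282*1/554 = -141/277 ≈ -0.50903)
(519 + 1498)*((-80 - V) - 462) - (5*1)*10*(-8) = (519 + 1498)*((-80 - 1*(-141/277)) - 462) - (5*1)*10*(-8) = 2017*((-80 + 141/277) - 462) - 5*10*(-8) = 2017*(-22019/277 - 462) - 50*(-8) = 2017*(-149993/277) - 1*(-400) = -302535881/277 + 400 = -302425081/277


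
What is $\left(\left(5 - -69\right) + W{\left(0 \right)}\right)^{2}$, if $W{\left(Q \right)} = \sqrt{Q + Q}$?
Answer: $5476$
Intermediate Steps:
$W{\left(Q \right)} = \sqrt{2} \sqrt{Q}$ ($W{\left(Q \right)} = \sqrt{2 Q} = \sqrt{2} \sqrt{Q}$)
$\left(\left(5 - -69\right) + W{\left(0 \right)}\right)^{2} = \left(\left(5 - -69\right) + \sqrt{2} \sqrt{0}\right)^{2} = \left(\left(5 + 69\right) + \sqrt{2} \cdot 0\right)^{2} = \left(74 + 0\right)^{2} = 74^{2} = 5476$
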